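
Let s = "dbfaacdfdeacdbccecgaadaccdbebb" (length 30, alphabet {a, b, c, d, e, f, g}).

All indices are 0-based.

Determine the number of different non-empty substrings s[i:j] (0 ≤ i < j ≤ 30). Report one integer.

432

sorted suffixes:
  #0 SA[0]=3  'aacdfdeacdbccecgaadaccdbebb'
  #1 SA[1]=19  'aadaccdbebb'
  #2 SA[2]=22  'accdbebb'
  #3 SA[3]=10  'acdbccecgaadaccdbebb'
  #4 SA[4]=4  'acdfdeacdbccecgaadaccdbebb'
  #5 SA[5]=20  'adaccdbebb'
  #6 SA[6]=29  'b'
  #7 SA[7]=28  'bb'
  #8 SA[8]=13  'bccecgaadaccdbebb'
  #9 SA[9]=26  'bebb'
  #10 SA[10]=1  'bfaacdfdeacdbccecgaadaccdbebb'
  #11 SA[11]=23  'ccdbebb'
  #12 SA[12]=14  'ccecgaadaccdbebb'
  #13 SA[13]=11  'cdbccecgaadaccdbebb'
  #14 SA[14]=24  'cdbebb'
  #15 SA[15]=5  'cdfdeacdbccecgaadaccdbebb'
  #16 SA[16]=15  'cecgaadaccdbebb'
  #17 SA[17]=17  'cgaadaccdbebb'
  #18 SA[18]=21  'daccdbebb'
  #19 SA[19]=12  'dbccecgaadaccdbebb'
  #20 SA[20]=25  'dbebb'
  #21 SA[21]=0  'dbfaacdfdeacdbccecgaadaccdbebb'
  #22 SA[22]=8  'deacdbccecgaadaccdbebb'
  #23 SA[23]=6  'dfdeacdbccecgaadaccdbebb'
  #24 SA[24]=9  'eacdbccecgaadaccdbebb'
  #25 SA[25]=27  'ebb'
  #26 SA[26]=16  'ecgaadaccdbebb'
  #27 SA[27]=2  'faacdfdeacdbccecgaadaccdbebb'
  #28 SA[28]=7  'fdeacdbccecgaadaccdbebb'
  #29 SA[29]=18  'gaadaccdbebb'

SA = [3, 19, 22, 10, 4, 20, 29, 28, 13, 26, 1, 23, 14, 11, 24, 5, 15, 17, 21, 12, 25, 0, 8, 6, 9, 27, 16, 2, 7, 18]
i: (SA[i-1],SA[i]) lcp shared
  1: (3,19) 2 'aa'
  2: (19,22) 1 'a'
  3: (22,10) 2 'ac'
  4: (10,4) 3 'acd'
  5: (4,20) 1 'a'
  6: (20,29) 0 ''
  7: (29,28) 1 'b'
  8: (28,13) 1 'b'
  9: (13,26) 1 'b'
  10: (26,1) 1 'b'
  11: (1,23) 0 ''
  12: (23,14) 2 'cc'
  13: (14,11) 1 'c'
  14: (11,24) 3 'cdb'
  15: (24,5) 2 'cd'
  16: (5,15) 1 'c'
  17: (15,17) 1 'c'
  18: (17,21) 0 ''
  19: (21,12) 1 'd'
  20: (12,25) 2 'db'
  21: (25,0) 2 'db'
  22: (0,8) 1 'd'
  23: (8,6) 1 'd'
  24: (6,9) 0 ''
  25: (9,27) 1 'e'
  26: (27,16) 1 'e'
  27: (16,2) 0 ''
  28: (2,7) 1 'f'
  29: (7,18) 0 ''

n(n+1)/2 = 30·31/2 = 465
Σ LCP = 0 + 2 + 1 + 2 + 3 + 1 + 0 + 1 + 1 + 1 + 1 + 0 + 2 + 1 + 3 + 2 + 1 + 1 + 0 + 1 + 2 + 2 + 1 + 1 + 0 + 1 + 1 + 0 + 1 + 0 = 33
distinct = 465 − 33 = 432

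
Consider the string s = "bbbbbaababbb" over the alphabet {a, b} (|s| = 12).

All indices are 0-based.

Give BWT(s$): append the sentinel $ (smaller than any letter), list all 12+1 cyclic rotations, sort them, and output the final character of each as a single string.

rank  rotation       last
    0  $bbbbbaababbb  b
    1  aababbb$bbbbb  b
    2  ababbb$bbbbba  a
    3  abbb$bbbbbaab  b
    4  b$bbbbbaababb  b
    5  baababbb$bbbb  b
    6  babbb$bbbbbaa  a
    7  bb$bbbbbaabab  b
    8  bbaababbb$bbb  b
    9  bbb$bbbbbaaba  a
   10  bbbaababbb$bb  b
   11  bbbbaababbb$b  b
   12  bbbbbaababbb$  $

bbabbbabbabb$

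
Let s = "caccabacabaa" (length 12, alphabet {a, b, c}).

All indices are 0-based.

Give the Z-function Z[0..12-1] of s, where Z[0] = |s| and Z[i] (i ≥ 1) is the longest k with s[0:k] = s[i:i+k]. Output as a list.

Z[0]=12
i=1: outside box; Z[1]=0
i=2: outside box; Z[2]=1 extend→box=[2,3)
i=3: outside box; Z[3]=2 extend→box=[3,5)
i=4: min(r-i=1, Z[1]=0)=0; Z[4]=0
i=5: outside box; Z[5]=0
i=6: outside box; Z[6]=0
i=7: outside box; Z[7]=2 extend→box=[7,9)
i=8: min(r-i=1, Z[1]=0)=0; Z[8]=0
i=9: outside box; Z[9]=0
i=10: outside box; Z[10]=0
i=11: outside box; Z[11]=0

[12, 0, 1, 2, 0, 0, 0, 2, 0, 0, 0, 0]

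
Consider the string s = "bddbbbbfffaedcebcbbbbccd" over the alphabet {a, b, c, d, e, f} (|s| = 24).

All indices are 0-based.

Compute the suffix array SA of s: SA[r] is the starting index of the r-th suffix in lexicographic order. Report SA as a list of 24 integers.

[10, 17, 3, 18, 4, 19, 5, 15, 20, 0, 6, 16, 21, 22, 13, 23, 2, 12, 1, 14, 11, 9, 8, 7]

rank→(start, suffix):
  0 → (10, 'aedcebcbbbbccd')
  1 → (17, 'bbbbccd')
  2 → (3, 'bbbbfffaedcebcbbbbccd')
  3 → (18, 'bbbccd')
  4 → (4, 'bbbfffaedcebcbbbbccd')
  5 → (19, 'bbccd')
  6 → (5, 'bbfffaedcebcbbbbccd')
  7 → (15, 'bcbbbbccd')
  8 → (20, 'bccd')
  9 → (0, 'bddbbbbfffaedcebcbbbbccd')
  10 → (6, 'bfffaedcebcbbbbccd')
  11 → (16, 'cbbbbccd')
  12 → (21, 'ccd')
  13 → (22, 'cd')
  14 → (13, 'cebcbbbbccd')
  15 → (23, 'd')
  16 → (2, 'dbbbbfffaedcebcbbbbccd')
  17 → (12, 'dcebcbbbbccd')
  18 → (1, 'ddbbbbfffaedcebcbbbbccd')
  19 → (14, 'ebcbbbbccd')
  20 → (11, 'edcebcbbbbccd')
  21 → (9, 'faedcebcbbbbccd')
  22 → (8, 'ffaedcebcbbbbccd')
  23 → (7, 'fffaedcebcbbbbccd')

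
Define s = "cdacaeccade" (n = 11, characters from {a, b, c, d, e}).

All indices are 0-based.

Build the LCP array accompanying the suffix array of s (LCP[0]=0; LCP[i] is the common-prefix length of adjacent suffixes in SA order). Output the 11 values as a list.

[0, 1, 1, 0, 2, 1, 1, 0, 1, 0, 1]

rank→(start, suffix):
  0 → (2, 'acaeccade')
  1 → (8, 'ade')
  2 → (4, 'aeccade')
  3 → (7, 'cade')
  4 → (3, 'caeccade')
  5 → (6, 'ccade')
  6 → (0, 'cdacaeccade')
  7 → (1, 'dacaeccade')
  8 → (9, 'de')
  9 → (10, 'e')
  10 → (5, 'eccade')

SA = [2, 8, 4, 7, 3, 6, 0, 1, 9, 10, 5]
i: (SA[i-1],SA[i]) lcp shared
  1: (2,8) 1 'a'
  2: (8,4) 1 'a'
  3: (4,7) 0 ''
  4: (7,3) 2 'ca'
  5: (3,6) 1 'c'
  6: (6,0) 1 'c'
  7: (0,1) 0 ''
  8: (1,9) 1 'd'
  9: (9,10) 0 ''
  10: (10,5) 1 'e'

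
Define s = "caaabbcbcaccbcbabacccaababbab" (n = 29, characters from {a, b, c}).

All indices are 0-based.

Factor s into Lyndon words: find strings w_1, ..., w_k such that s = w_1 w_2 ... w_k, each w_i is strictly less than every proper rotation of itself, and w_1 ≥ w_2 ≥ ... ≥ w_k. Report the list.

emit factor 1: 'c' (i=0, period=1)
emit factor 2: 'aaabbcbcaccbcbabacccaababbab' (i=1, period=28)

["c", "aaabbcbcaccbcbabacccaababbab"]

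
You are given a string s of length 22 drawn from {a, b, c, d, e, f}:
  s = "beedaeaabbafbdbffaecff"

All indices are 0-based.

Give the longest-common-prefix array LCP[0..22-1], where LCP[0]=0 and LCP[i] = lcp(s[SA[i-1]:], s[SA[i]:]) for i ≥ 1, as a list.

rank | idx | suffix
   0 |   6 | aabbafbdbffaecff
   1 |   7 | abbafbdbffaecff
   2 |   4 | aeaabbafbdbffaecff
   3 |  17 | aecff
   4 |  10 | afbdbffaecff
   5 |   9 | bafbdbffaecff
   6 |   8 | bbafbdbffaecff
   7 |  12 | bdbffaecff
   8 |   0 | beedaeaabbafbdbffaecff
   9 |  14 | bffaecff
  10 |  19 | cff
  11 |   3 | daeaabbafbdbffaecff
  12 |  13 | dbffaecff
  13 |   5 | eaabbafbdbffaecff
  14 |  18 | ecff
  15 |   2 | edaeaabbafbdbffaecff
  16 |   1 | eedaeaabbafbdbffaecff
  17 |  21 | f
  18 |  16 | faecff
  19 |  11 | fbdbffaecff
  20 |  20 | ff
  21 |  15 | ffaecff

SA = [6, 7, 4, 17, 10, 9, 8, 12, 0, 14, 19, 3, 13, 5, 18, 2, 1, 21, 16, 11, 20, 15]
rank  pair      lcp
   1  s[6:],s[7:]  1  'a'
   2  s[7:],s[4:]  1  'a'
   3  s[4:],s[17:]  2  'ae'
   4  s[17:],s[10:]  1  'a'
   5  s[10:],s[9:]  0  ''
   6  s[9:],s[8:]  1  'b'
   7  s[8:],s[12:]  1  'b'
   8  s[12:],s[0:]  1  'b'
   9  s[0:],s[14:]  1  'b'
  10  s[14:],s[19:]  0  ''
  11  s[19:],s[3:]  0  ''
  12  s[3:],s[13:]  1  'd'
  13  s[13:],s[5:]  0  ''
  14  s[5:],s[18:]  1  'e'
  15  s[18:],s[2:]  1  'e'
  16  s[2:],s[1:]  1  'e'
  17  s[1:],s[21:]  0  ''
  18  s[21:],s[16:]  1  'f'
  19  s[16:],s[11:]  1  'f'
  20  s[11:],s[20:]  1  'f'
  21  s[20:],s[15:]  2  'ff'

[0, 1, 1, 2, 1, 0, 1, 1, 1, 1, 0, 0, 1, 0, 1, 1, 1, 0, 1, 1, 1, 2]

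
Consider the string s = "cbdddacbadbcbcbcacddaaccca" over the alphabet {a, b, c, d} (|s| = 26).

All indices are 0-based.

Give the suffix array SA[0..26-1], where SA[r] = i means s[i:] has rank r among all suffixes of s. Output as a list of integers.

rank | idx | suffix
   0 |  25 | a
   1 |  20 | aaccca
   2 |   5 | acbadbcbcbcacddaaccca
   3 |  21 | accca
   4 |  16 | acddaaccca
   5 |   8 | adbcbcbcacddaaccca
   6 |   7 | badbcbcbcacddaaccca
   7 |  14 | bcacddaaccca
   8 |  12 | bcbcacddaaccca
   9 |  10 | bcbcbcacddaaccca
  10 |   1 | bdddacbadbcbcbcacddaaccca
  11 |  24 | ca
  12 |  15 | cacddaaccca
  13 |   6 | cbadbcbcbcacddaaccca
  14 |  13 | cbcacddaaccca
  15 |  11 | cbcbcacddaaccca
  16 |   0 | cbdddacbadbcbcbcacddaaccca
  17 |  23 | cca
  18 |  22 | ccca
  19 |  17 | cddaaccca
  20 |  19 | daaccca
  21 |   4 | dacbadbcbcbcacddaaccca
  22 |   9 | dbcbcbcacddaaccca
  23 |  18 | ddaaccca
  24 |   3 | ddacbadbcbcbcacddaaccca
  25 |   2 | dddacbadbcbcbcacddaaccca

[25, 20, 5, 21, 16, 8, 7, 14, 12, 10, 1, 24, 15, 6, 13, 11, 0, 23, 22, 17, 19, 4, 9, 18, 3, 2]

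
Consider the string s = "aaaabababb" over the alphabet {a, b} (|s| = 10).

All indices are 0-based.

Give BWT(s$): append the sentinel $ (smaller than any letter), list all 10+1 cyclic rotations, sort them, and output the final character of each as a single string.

rank  rotation     last
    0  $aaaabababb  b
    1  aaaabababb$  $
    2  aaabababb$a  a
    3  aabababb$aa  a
    4  abababb$aaa  a
    5  ababb$aaaab  b
    6  abb$aaaabab  b
    7  b$aaaababab  b
    8  bababb$aaaa  a
    9  babb$aaaaba  a
   10  bb$aaaababa  a

b$aaabbbaaa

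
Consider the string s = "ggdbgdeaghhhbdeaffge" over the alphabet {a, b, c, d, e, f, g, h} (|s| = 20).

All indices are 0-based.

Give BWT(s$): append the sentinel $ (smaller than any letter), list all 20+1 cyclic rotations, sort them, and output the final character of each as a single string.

rank  rotation               last
    0  $ggdbgdeaghhhbdeaffge  e
    1  affge$ggdbgdeaghhhbde  e
    2  aghhhbdeaffge$ggdbgde  e
    3  bdeaffge$ggdbgdeaghhh  h
    4  bgdeaghhhbdeaffge$ggd  d
    5  dbgdeaghhhbdeaffge$gg  g
    6  deaffge$ggdbgdeaghhhb  b
    7  deaghhhbdeaffge$ggdbg  g
    8  e$ggdbgdeaghhhbdeaffg  g
    9  eaffge$ggdbgdeaghhhbd  d
   10  eaghhhbdeaffge$ggdbgd  d
   11  ffge$ggdbgdeaghhhbdea  a
   12  fge$ggdbgdeaghhhbdeaf  f
   13  gdbgdeaghhhbdeaffge$g  g
   14  gdeaghhhbdeaffge$ggdb  b
   15  ge$ggdbgdeaghhhbdeaff  f
   16  ggdbgdeaghhhbdeaffge$  $
   17  ghhhbdeaffge$ggdbgdea  a
   18  hbdeaffge$ggdbgdeaghh  h
   19  hhbdeaffge$ggdbgdeagh  h
   20  hhhbdeaffge$ggdbgdeag  g

eeehdgbggddafgbf$ahhg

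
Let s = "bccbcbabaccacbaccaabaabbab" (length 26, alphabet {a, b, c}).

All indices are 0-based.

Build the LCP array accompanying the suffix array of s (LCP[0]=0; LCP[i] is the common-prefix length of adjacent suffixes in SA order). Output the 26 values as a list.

[0, 3, 1, 2, 3, 2, 1, 2, 4, 0, 1, 2, 3, 2, 5, 1, 1, 2, 0, 2, 1, 3, 2, 1, 3, 2]

rank | idx | suffix
   0 |  17 | aabaabbab
   1 |  20 | aabbab
   2 |  24 | ab
   3 |  18 | abaabbab
   4 |   6 | abaccacbaccaabaabbab
   5 |  21 | abbab
   6 |  11 | acbaccaabaabbab
   7 |  14 | accaabaabbab
   8 |   8 | accacbaccaabaabbab
   9 |  25 | b
  10 |  19 | baabbab
  11 |  23 | bab
  12 |   5 | babaccacbaccaabaabbab
  13 |  13 | baccaabaabbab
  14 |   7 | baccacbaccaabaabbab
  15 |  22 | bbab
  16 |   3 | bcbabaccacbaccaabaabbab
  17 |   0 | bccbcbabaccacbaccaabaabbab
  18 |  16 | caabaabbab
  19 |  10 | cacbaccaabaabbab
  20 |   4 | cbabaccacbaccaabaabbab
  21 |  12 | cbaccaabaabbab
  22 |   2 | cbcbabaccacbaccaabaabbab
  23 |  15 | ccaabaabbab
  24 |   9 | ccacbaccaabaabbab
  25 |   1 | ccbcbabaccacbaccaabaabbab

SA = [17, 20, 24, 18, 6, 21, 11, 14, 8, 25, 19, 23, 5, 13, 7, 22, 3, 0, 16, 10, 4, 12, 2, 15, 9, 1]
rank  pair      lcp
   1  s[17:],s[20:]  3  'aab'
   2  s[20:],s[24:]  1  'a'
   3  s[24:],s[18:]  2  'ab'
   4  s[18:],s[6:]  3  'aba'
   5  s[6:],s[21:]  2  'ab'
   6  s[21:],s[11:]  1  'a'
   7  s[11:],s[14:]  2  'ac'
   8  s[14:],s[8:]  4  'acca'
   9  s[8:],s[25:]  0  ''
  10  s[25:],s[19:]  1  'b'
  11  s[19:],s[23:]  2  'ba'
  12  s[23:],s[5:]  3  'bab'
  13  s[5:],s[13:]  2  'ba'
  14  s[13:],s[7:]  5  'bacca'
  15  s[7:],s[22:]  1  'b'
  16  s[22:],s[3:]  1  'b'
  17  s[3:],s[0:]  2  'bc'
  18  s[0:],s[16:]  0  ''
  19  s[16:],s[10:]  2  'ca'
  20  s[10:],s[4:]  1  'c'
  21  s[4:],s[12:]  3  'cba'
  22  s[12:],s[2:]  2  'cb'
  23  s[2:],s[15:]  1  'c'
  24  s[15:],s[9:]  3  'cca'
  25  s[9:],s[1:]  2  'cc'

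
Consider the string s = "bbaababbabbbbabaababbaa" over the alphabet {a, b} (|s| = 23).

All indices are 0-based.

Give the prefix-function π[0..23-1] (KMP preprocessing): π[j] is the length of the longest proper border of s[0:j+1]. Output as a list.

π[0] = 0
j=1 s[j]='b': π[1]=1 (border 'b')
j=2 s[j]='a': k: 1→0; π[2]=0 (border '')
j=3 s[j]='a': π[3]=0 (border '')
j=4 s[j]='b': π[4]=1 (border 'b')
j=5 s[j]='a': k: 1→0; π[5]=0 (border '')
j=6 s[j]='b': π[6]=1 (border 'b')
j=7 s[j]='b': π[7]=2 (border 'bb')
j=8 s[j]='a': π[8]=3 (border 'bba')
j=9 s[j]='b': k: 3→0; π[9]=1 (border 'b')
j=10 s[j]='b': π[10]=2 (border 'bb')
j=11 s[j]='b': k: 2→1; π[11]=2 (border 'bb')
j=12 s[j]='b': k: 2→1; π[12]=2 (border 'bb')
j=13 s[j]='a': π[13]=3 (border 'bba')
j=14 s[j]='b': k: 3→0; π[14]=1 (border 'b')
j=15 s[j]='a': k: 1→0; π[15]=0 (border '')
j=16 s[j]='a': π[16]=0 (border '')
j=17 s[j]='b': π[17]=1 (border 'b')
j=18 s[j]='a': k: 1→0; π[18]=0 (border '')
j=19 s[j]='b': π[19]=1 (border 'b')
j=20 s[j]='b': π[20]=2 (border 'bb')
j=21 s[j]='a': π[21]=3 (border 'bba')
j=22 s[j]='a': π[22]=4 (border 'bbaa')

[0, 1, 0, 0, 1, 0, 1, 2, 3, 1, 2, 2, 2, 3, 1, 0, 0, 1, 0, 1, 2, 3, 4]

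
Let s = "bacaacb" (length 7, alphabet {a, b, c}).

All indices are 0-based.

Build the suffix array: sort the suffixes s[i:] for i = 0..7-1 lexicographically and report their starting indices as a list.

sorted suffixes:
  #0 SA[0]=3  'aacb'
  #1 SA[1]=1  'acaacb'
  #2 SA[2]=4  'acb'
  #3 SA[3]=6  'b'
  #4 SA[4]=0  'bacaacb'
  #5 SA[5]=2  'caacb'
  #6 SA[6]=5  'cb'

[3, 1, 4, 6, 0, 2, 5]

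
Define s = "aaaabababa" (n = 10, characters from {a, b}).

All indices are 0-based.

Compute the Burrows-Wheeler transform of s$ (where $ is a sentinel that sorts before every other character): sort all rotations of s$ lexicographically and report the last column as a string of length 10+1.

rank  rotation     last
    0  $aaaabababa  a
    1  a$aaaababab  b
    2  aaaabababa$  $
    3  aaabababa$a  a
    4  aabababa$aa  a
    5  aba$aaaabab  b
    6  ababa$aaaab  b
    7  abababa$aaa  a
    8  ba$aaaababa  a
    9  baba$aaaaba  a
   10  bababa$aaaa  a

ab$aabbaaaa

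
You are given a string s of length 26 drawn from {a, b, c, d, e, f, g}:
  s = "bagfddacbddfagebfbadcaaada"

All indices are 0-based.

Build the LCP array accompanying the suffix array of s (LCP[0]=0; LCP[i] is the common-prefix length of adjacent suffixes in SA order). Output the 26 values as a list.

rank | idx | suffix
   0 |  25 | a
   1 |  21 | aaada
   2 |  22 | aada
   3 |   6 | acbddfagebfbadcaaada
   4 |  23 | ada
   5 |  18 | adcaaada
   6 |  12 | agebfbadcaaada
   7 |   1 | agfddacbddfagebfbadcaaada
   8 |  17 | badcaaada
   9 |   0 | bagfddacbddfagebfbadcaaada
  10 |   8 | bddfagebfbadcaaada
  11 |  15 | bfbadcaaada
  12 |  20 | caaada
  13 |   7 | cbddfagebfbadcaaada
  14 |  24 | da
  15 |   5 | dacbddfagebfbadcaaada
  16 |  19 | dcaaada
  17 |   4 | ddacbddfagebfbadcaaada
  18 |   9 | ddfagebfbadcaaada
  19 |  10 | dfagebfbadcaaada
  20 |  14 | ebfbadcaaada
  21 |  11 | fagebfbadcaaada
  22 |  16 | fbadcaaada
  23 |   3 | fddacbddfagebfbadcaaada
  24 |  13 | gebfbadcaaada
  25 |   2 | gfddacbddfagebfbadcaaada

SA = [25, 21, 22, 6, 23, 18, 12, 1, 17, 0, 8, 15, 20, 7, 24, 5, 19, 4, 9, 10, 14, 11, 16, 3, 13, 2]
i: (SA[i-1],SA[i]) lcp shared
  1: (25,21) 1 'a'
  2: (21,22) 2 'aa'
  3: (22,6) 1 'a'
  4: (6,23) 1 'a'
  5: (23,18) 2 'ad'
  6: (18,12) 1 'a'
  7: (12,1) 2 'ag'
  8: (1,17) 0 ''
  9: (17,0) 2 'ba'
  10: (0,8) 1 'b'
  11: (8,15) 1 'b'
  12: (15,20) 0 ''
  13: (20,7) 1 'c'
  14: (7,24) 0 ''
  15: (24,5) 2 'da'
  16: (5,19) 1 'd'
  17: (19,4) 1 'd'
  18: (4,9) 2 'dd'
  19: (9,10) 1 'd'
  20: (10,14) 0 ''
  21: (14,11) 0 ''
  22: (11,16) 1 'f'
  23: (16,3) 1 'f'
  24: (3,13) 0 ''
  25: (13,2) 1 'g'

[0, 1, 2, 1, 1, 2, 1, 2, 0, 2, 1, 1, 0, 1, 0, 2, 1, 1, 2, 1, 0, 0, 1, 1, 0, 1]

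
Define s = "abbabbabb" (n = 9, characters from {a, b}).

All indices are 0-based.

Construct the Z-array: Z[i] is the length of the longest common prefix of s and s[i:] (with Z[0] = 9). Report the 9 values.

[9, 0, 0, 6, 0, 0, 3, 0, 0]

Z[0]=9
i=1: outside box; Z[1]=0
i=2: outside box; Z[2]=0
i=3: outside box; Z[3]=6 scan→box=[3,9)
i=4: min(r-i=5, Z[1]=0)=0; Z[4]=0
i=5: min(r-i=4, Z[2]=0)=0; Z[5]=0
i=6: min(r-i=3, Z[3]=6)=3; Z[6]=3
i=7: min(r-i=2, Z[4]=0)=0; Z[7]=0
i=8: min(r-i=1, Z[5]=0)=0; Z[8]=0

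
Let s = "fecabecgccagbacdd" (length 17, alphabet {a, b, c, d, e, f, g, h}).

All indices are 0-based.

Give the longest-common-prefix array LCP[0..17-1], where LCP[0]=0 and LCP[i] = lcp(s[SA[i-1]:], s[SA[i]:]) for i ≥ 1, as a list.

[0, 1, 1, 0, 1, 0, 2, 1, 1, 1, 0, 1, 0, 2, 0, 0, 1]

rank | idx | suffix
   0 |   3 | abecgccagbacdd
   1 |  13 | acdd
   2 |  10 | agbacdd
   3 |  12 | bacdd
   4 |   4 | becgccagbacdd
   5 |   2 | cabecgccagbacdd
   6 |   9 | cagbacdd
   7 |   8 | ccagbacdd
   8 |  14 | cdd
   9 |   6 | cgccagbacdd
  10 |  16 | d
  11 |  15 | dd
  12 |   1 | ecabecgccagbacdd
  13 |   5 | ecgccagbacdd
  14 |   0 | fecabecgccagbacdd
  15 |  11 | gbacdd
  16 |   7 | gccagbacdd

SA = [3, 13, 10, 12, 4, 2, 9, 8, 14, 6, 16, 15, 1, 5, 0, 11, 7]
rank  pair      lcp
   1  s[3:],s[13:]  1  'a'
   2  s[13:],s[10:]  1  'a'
   3  s[10:],s[12:]  0  ''
   4  s[12:],s[4:]  1  'b'
   5  s[4:],s[2:]  0  ''
   6  s[2:],s[9:]  2  'ca'
   7  s[9:],s[8:]  1  'c'
   8  s[8:],s[14:]  1  'c'
   9  s[14:],s[6:]  1  'c'
  10  s[6:],s[16:]  0  ''
  11  s[16:],s[15:]  1  'd'
  12  s[15:],s[1:]  0  ''
  13  s[1:],s[5:]  2  'ec'
  14  s[5:],s[0:]  0  ''
  15  s[0:],s[11:]  0  ''
  16  s[11:],s[7:]  1  'g'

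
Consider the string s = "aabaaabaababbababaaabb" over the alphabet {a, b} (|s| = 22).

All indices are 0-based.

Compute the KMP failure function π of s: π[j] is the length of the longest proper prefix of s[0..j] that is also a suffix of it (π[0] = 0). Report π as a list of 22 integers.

π[0] = 0
j=1 s[j]='a': π[1]=1 (border 'a')
j=2 s[j]='b': k: 1→0; π[2]=0 (border '')
j=3 s[j]='a': π[3]=1 (border 'a')
j=4 s[j]='a': π[4]=2 (border 'aa')
j=5 s[j]='a': k: 2→1; π[5]=2 (border 'aa')
j=6 s[j]='b': π[6]=3 (border 'aab')
j=7 s[j]='a': π[7]=4 (border 'aaba')
j=8 s[j]='a': π[8]=5 (border 'aabaa')
j=9 s[j]='b': k: 5→2; π[9]=3 (border 'aab')
j=10 s[j]='a': π[10]=4 (border 'aaba')
j=11 s[j]='b': k: 4→1→0; π[11]=0 (border '')
j=12 s[j]='b': π[12]=0 (border '')
j=13 s[j]='a': π[13]=1 (border 'a')
j=14 s[j]='b': k: 1→0; π[14]=0 (border '')
j=15 s[j]='a': π[15]=1 (border 'a')
j=16 s[j]='b': k: 1→0; π[16]=0 (border '')
j=17 s[j]='a': π[17]=1 (border 'a')
j=18 s[j]='a': π[18]=2 (border 'aa')
j=19 s[j]='a': k: 2→1; π[19]=2 (border 'aa')
j=20 s[j]='b': π[20]=3 (border 'aab')
j=21 s[j]='b': k: 3→0; π[21]=0 (border '')

[0, 1, 0, 1, 2, 2, 3, 4, 5, 3, 4, 0, 0, 1, 0, 1, 0, 1, 2, 2, 3, 0]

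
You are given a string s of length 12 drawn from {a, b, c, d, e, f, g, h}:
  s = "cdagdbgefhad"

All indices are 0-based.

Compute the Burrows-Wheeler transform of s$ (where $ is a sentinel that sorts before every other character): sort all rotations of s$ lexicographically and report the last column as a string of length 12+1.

dhdd$acggeabf

rank  rotation       last
    0  $cdagdbgefhad  d
    1  ad$cdagdbgefh  h
    2  agdbgefhad$cd  d
    3  bgefhad$cdagd  d
    4  cdagdbgefhad$  $
    5  d$cdagdbgefha  a
    6  dagdbgefhad$c  c
    7  dbgefhad$cdag  g
    8  efhad$cdagdbg  g
    9  fhad$cdagdbge  e
   10  gdbgefhad$cda  a
   11  gefhad$cdagdb  b
   12  had$cdagdbgef  f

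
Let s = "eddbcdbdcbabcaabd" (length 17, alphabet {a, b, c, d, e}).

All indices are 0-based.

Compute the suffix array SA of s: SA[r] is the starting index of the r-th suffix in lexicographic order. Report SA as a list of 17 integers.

[13, 10, 14, 9, 11, 3, 15, 6, 12, 8, 4, 16, 2, 5, 7, 1, 0]

rank→(start, suffix):
  0 → (13, 'aabd')
  1 → (10, 'abcaabd')
  2 → (14, 'abd')
  3 → (9, 'babcaabd')
  4 → (11, 'bcaabd')
  5 → (3, 'bcdbdcbabcaabd')
  6 → (15, 'bd')
  7 → (6, 'bdcbabcaabd')
  8 → (12, 'caabd')
  9 → (8, 'cbabcaabd')
  10 → (4, 'cdbdcbabcaabd')
  11 → (16, 'd')
  12 → (2, 'dbcdbdcbabcaabd')
  13 → (5, 'dbdcbabcaabd')
  14 → (7, 'dcbabcaabd')
  15 → (1, 'ddbcdbdcbabcaabd')
  16 → (0, 'eddbcdbdcbabcaabd')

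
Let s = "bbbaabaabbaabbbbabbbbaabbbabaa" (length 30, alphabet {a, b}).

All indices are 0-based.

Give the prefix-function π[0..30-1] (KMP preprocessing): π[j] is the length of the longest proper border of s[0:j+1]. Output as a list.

π[0] = 0
j=1 s[j]='b': π[1]=1 (border 'b')
j=2 s[j]='b': π[2]=2 (border 'bb')
j=3 s[j]='a': k: 2→1→0; π[3]=0 (border '')
j=4 s[j]='a': π[4]=0 (border '')
j=5 s[j]='b': π[5]=1 (border 'b')
j=6 s[j]='a': k: 1→0; π[6]=0 (border '')
j=7 s[j]='a': π[7]=0 (border '')
j=8 s[j]='b': π[8]=1 (border 'b')
j=9 s[j]='b': π[9]=2 (border 'bb')
j=10 s[j]='a': k: 2→1→0; π[10]=0 (border '')
j=11 s[j]='a': π[11]=0 (border '')
j=12 s[j]='b': π[12]=1 (border 'b')
j=13 s[j]='b': π[13]=2 (border 'bb')
j=14 s[j]='b': π[14]=3 (border 'bbb')
j=15 s[j]='b': k: 3→2; π[15]=3 (border 'bbb')
j=16 s[j]='a': π[16]=4 (border 'bbba')
j=17 s[j]='b': k: 4→0; π[17]=1 (border 'b')
j=18 s[j]='b': π[18]=2 (border 'bb')
j=19 s[j]='b': π[19]=3 (border 'bbb')
j=20 s[j]='b': k: 3→2; π[20]=3 (border 'bbb')
j=21 s[j]='a': π[21]=4 (border 'bbba')
j=22 s[j]='a': π[22]=5 (border 'bbbaa')
j=23 s[j]='b': π[23]=6 (border 'bbbaab')
j=24 s[j]='b': k: 6→1; π[24]=2 (border 'bb')
j=25 s[j]='b': π[25]=3 (border 'bbb')
j=26 s[j]='a': π[26]=4 (border 'bbba')
j=27 s[j]='b': k: 4→0; π[27]=1 (border 'b')
j=28 s[j]='a': k: 1→0; π[28]=0 (border '')
j=29 s[j]='a': π[29]=0 (border '')

[0, 1, 2, 0, 0, 1, 0, 0, 1, 2, 0, 0, 1, 2, 3, 3, 4, 1, 2, 3, 3, 4, 5, 6, 2, 3, 4, 1, 0, 0]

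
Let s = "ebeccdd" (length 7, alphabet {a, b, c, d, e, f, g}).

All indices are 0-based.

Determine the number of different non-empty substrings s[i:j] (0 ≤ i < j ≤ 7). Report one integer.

sorted suffixes:
  #0 SA[0]=1  'beccdd'
  #1 SA[1]=3  'ccdd'
  #2 SA[2]=4  'cdd'
  #3 SA[3]=6  'd'
  #4 SA[4]=5  'dd'
  #5 SA[5]=0  'ebeccdd'
  #6 SA[6]=2  'eccdd'

SA = [1, 3, 4, 6, 5, 0, 2]
i: (SA[i-1],SA[i]) lcp shared
  1: (1,3) 0 ''
  2: (3,4) 1 'c'
  3: (4,6) 0 ''
  4: (6,5) 1 'd'
  5: (5,0) 0 ''
  6: (0,2) 1 'e'

n(n+1)/2 = 7·8/2 = 28
Σ LCP = 0 + 0 + 1 + 0 + 1 + 0 + 1 = 3
distinct = 28 − 3 = 25

25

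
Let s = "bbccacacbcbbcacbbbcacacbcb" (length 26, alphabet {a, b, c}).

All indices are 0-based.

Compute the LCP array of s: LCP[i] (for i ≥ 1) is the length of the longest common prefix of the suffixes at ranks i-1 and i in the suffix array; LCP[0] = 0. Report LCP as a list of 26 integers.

rank→(start, suffix):
  0 → (19, 'acacbcb')
  1 → (4, 'acacbcbbcacbbbcacacbcb')
  2 → (13, 'acbbbcacacbcb')
  3 → (21, 'acbcb')
  4 → (6, 'acbcbbcacbbbcacacbcb')
  5 → (25, 'b')
  6 → (15, 'bbbcacacbcb')
  7 → (16, 'bbcacacbcb')
  8 → (10, 'bbcacbbbcacacbcb')
  9 → (0, 'bbccacacbcbbcacbbbcacacbcb')
  10 → (17, 'bcacacbcb')
  11 → (11, 'bcacbbbcacacbcb')
  12 → (23, 'bcb')
  13 → (8, 'bcbbcacbbbcacacbcb')
  14 → (1, 'bccacacbcbbcacbbbcacacbcb')
  15 → (18, 'cacacbcb')
  16 → (3, 'cacacbcbbcacbbbcacacbcb')
  17 → (12, 'cacbbbcacacbcb')
  18 → (20, 'cacbcb')
  19 → (5, 'cacbcbbcacbbbcacacbcb')
  20 → (24, 'cb')
  21 → (14, 'cbbbcacacbcb')
  22 → (9, 'cbbcacbbbcacacbcb')
  23 → (22, 'cbcb')
  24 → (7, 'cbcbbcacbbbcacacbcb')
  25 → (2, 'ccacacbcbbcacbbbcacacbcb')

SA = [19, 4, 13, 21, 6, 25, 15, 16, 10, 0, 17, 11, 23, 8, 1, 18, 3, 12, 20, 5, 24, 14, 9, 22, 7, 2]
[i] adj suffixes → lcp
  [1] 19/4 → 7 ('acacbcb')
  [2] 4/13 → 2 ('ac')
  [3] 13/21 → 3 ('acb')
  [4] 21/6 → 5 ('acbcb')
  [5] 6/25 → 0 ('')
  [6] 25/15 → 1 ('b')
  [7] 15/16 → 2 ('bb')
  [8] 16/10 → 5 ('bbcac')
  [9] 10/0 → 3 ('bbc')
  [10] 0/17 → 1 ('b')
  [11] 17/11 → 4 ('bcac')
  [12] 11/23 → 2 ('bc')
  [13] 23/8 → 3 ('bcb')
  [14] 8/1 → 2 ('bc')
  [15] 1/18 → 0 ('')
  [16] 18/3 → 8 ('cacacbcb')
  [17] 3/12 → 3 ('cac')
  [18] 12/20 → 4 ('cacb')
  [19] 20/5 → 6 ('cacbcb')
  [20] 5/24 → 1 ('c')
  [21] 24/14 → 2 ('cb')
  [22] 14/9 → 3 ('cbb')
  [23] 9/22 → 2 ('cb')
  [24] 22/7 → 4 ('cbcb')
  [25] 7/2 → 1 ('c')

[0, 7, 2, 3, 5, 0, 1, 2, 5, 3, 1, 4, 2, 3, 2, 0, 8, 3, 4, 6, 1, 2, 3, 2, 4, 1]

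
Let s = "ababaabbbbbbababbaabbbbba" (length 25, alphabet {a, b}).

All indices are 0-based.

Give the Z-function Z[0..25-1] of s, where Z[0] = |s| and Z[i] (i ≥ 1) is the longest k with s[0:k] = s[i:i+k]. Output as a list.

Z[0]=25
i=1: i≥r, start 0; Z[1]=0
i=2: i≥r, start 0; Z[2]=3 grow→box=[2,5)
i=3: min(r-i=2, Z[1]=0)=0; Z[3]=0
i=4: min(r-i=1, Z[2]=3)=1; Z[4]=1
i=5: i≥r, start 0; Z[5]=2 grow→box=[5,7)
i=6: min(r-i=1, Z[1]=0)=0; Z[6]=0
i=7: i≥r, start 0; Z[7]=0
i=8: i≥r, start 0; Z[8]=0
i=9: i≥r, start 0; Z[9]=0
i=10: i≥r, start 0; Z[10]=0
i=11: i≥r, start 0; Z[11]=0
i=12: i≥r, start 0; Z[12]=4 grow→box=[12,16)
i=13: min(r-i=3, Z[1]=0)=0; Z[13]=0
i=14: min(r-i=2, Z[2]=3)=2; Z[14]=2
i=15: min(r-i=1, Z[3]=0)=0; Z[15]=0
i=16: i≥r, start 0; Z[16]=0
i=17: i≥r, start 0; Z[17]=1 grow→box=[17,18)
i=18: i≥r, start 0; Z[18]=2 grow→box=[18,20)
i=19: min(r-i=1, Z[1]=0)=0; Z[19]=0
i=20: i≥r, start 0; Z[20]=0
i=21: i≥r, start 0; Z[21]=0
i=22: i≥r, start 0; Z[22]=0
i=23: i≥r, start 0; Z[23]=0
i=24: i≥r, start 0; Z[24]=1 grow→box=[24,25)

[25, 0, 3, 0, 1, 2, 0, 0, 0, 0, 0, 0, 4, 0, 2, 0, 0, 1, 2, 0, 0, 0, 0, 0, 1]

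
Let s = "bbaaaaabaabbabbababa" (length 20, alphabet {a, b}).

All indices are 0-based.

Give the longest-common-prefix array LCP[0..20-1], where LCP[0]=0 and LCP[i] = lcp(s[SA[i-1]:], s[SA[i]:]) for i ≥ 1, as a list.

[0, 1, 4, 3, 2, 3, 1, 3, 3, 2, 5, 0, 2, 3, 2, 4, 3, 1, 3, 4]

rank | idx | suffix
   0 |  19 | a
   1 |   2 | aaaaabaabbabbababa
   2 |   3 | aaaabaabbabbababa
   3 |   4 | aaabaabbabbababa
   4 |   5 | aabaabbabbababa
   5 |   8 | aabbabbababa
   6 |  17 | aba
   7 |   6 | abaabbabbababa
   8 |  15 | ababa
   9 |  12 | abbababa
  10 |   9 | abbabbababa
  11 |  18 | ba
  12 |   1 | baaaaabaabbabbababa
  13 |   7 | baabbabbababa
  14 |  16 | baba
  15 |  14 | bababa
  16 |  11 | babbababa
  17 |   0 | bbaaaaabaabbabbababa
  18 |  13 | bbababa
  19 |  10 | bbabbababa

SA = [19, 2, 3, 4, 5, 8, 17, 6, 15, 12, 9, 18, 1, 7, 16, 14, 11, 0, 13, 10]
i: (SA[i-1],SA[i]) lcp shared
  1: (19,2) 1 'a'
  2: (2,3) 4 'aaaa'
  3: (3,4) 3 'aaa'
  4: (4,5) 2 'aa'
  5: (5,8) 3 'aab'
  6: (8,17) 1 'a'
  7: (17,6) 3 'aba'
  8: (6,15) 3 'aba'
  9: (15,12) 2 'ab'
  10: (12,9) 5 'abbab'
  11: (9,18) 0 ''
  12: (18,1) 2 'ba'
  13: (1,7) 3 'baa'
  14: (7,16) 2 'ba'
  15: (16,14) 4 'baba'
  16: (14,11) 3 'bab'
  17: (11,0) 1 'b'
  18: (0,13) 3 'bba'
  19: (13,10) 4 'bbab'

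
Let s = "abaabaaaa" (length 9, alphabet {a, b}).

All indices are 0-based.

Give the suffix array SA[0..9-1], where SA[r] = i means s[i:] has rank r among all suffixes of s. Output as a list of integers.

[8, 7, 6, 5, 2, 3, 0, 4, 1]

sorted suffixes:
  #0 SA[0]=8  'a'
  #1 SA[1]=7  'aa'
  #2 SA[2]=6  'aaa'
  #3 SA[3]=5  'aaaa'
  #4 SA[4]=2  'aabaaaa'
  #5 SA[5]=3  'abaaaa'
  #6 SA[6]=0  'abaabaaaa'
  #7 SA[7]=4  'baaaa'
  #8 SA[8]=1  'baabaaaa'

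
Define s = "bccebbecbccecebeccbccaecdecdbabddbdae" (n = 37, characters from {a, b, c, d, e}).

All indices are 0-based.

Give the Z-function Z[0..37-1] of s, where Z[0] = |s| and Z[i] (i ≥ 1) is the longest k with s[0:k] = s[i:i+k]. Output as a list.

[37, 0, 0, 0, 1, 1, 0, 0, 4, 0, 0, 0, 0, 0, 1, 0, 0, 0, 3, 0, 0, 0, 0, 0, 0, 0, 0, 0, 1, 0, 1, 0, 0, 1, 0, 0, 0]

Z[0]=37
i=1: fresh scan; Z[1]=0
i=2: fresh scan; Z[2]=0
i=3: fresh scan; Z[3]=0
i=4: fresh scan; Z[4]=1 scan→box=[4,5)
i=5: fresh scan; Z[5]=1 scan→box=[5,6)
i=6: fresh scan; Z[6]=0
i=7: fresh scan; Z[7]=0
i=8: fresh scan; Z[8]=4 scan→box=[8,12)
i=9: min(r-i=3, Z[1]=0)=0; Z[9]=0
i=10: min(r-i=2, Z[2]=0)=0; Z[10]=0
i=11: min(r-i=1, Z[3]=0)=0; Z[11]=0
i=12: fresh scan; Z[12]=0
i=13: fresh scan; Z[13]=0
i=14: fresh scan; Z[14]=1 scan→box=[14,15)
i=15: fresh scan; Z[15]=0
i=16: fresh scan; Z[16]=0
i=17: fresh scan; Z[17]=0
i=18: fresh scan; Z[18]=3 scan→box=[18,21)
i=19: min(r-i=2, Z[1]=0)=0; Z[19]=0
i=20: min(r-i=1, Z[2]=0)=0; Z[20]=0
i=21: fresh scan; Z[21]=0
i=22: fresh scan; Z[22]=0
i=23: fresh scan; Z[23]=0
i=24: fresh scan; Z[24]=0
i=25: fresh scan; Z[25]=0
i=26: fresh scan; Z[26]=0
i=27: fresh scan; Z[27]=0
i=28: fresh scan; Z[28]=1 scan→box=[28,29)
i=29: fresh scan; Z[29]=0
i=30: fresh scan; Z[30]=1 scan→box=[30,31)
i=31: fresh scan; Z[31]=0
i=32: fresh scan; Z[32]=0
i=33: fresh scan; Z[33]=1 scan→box=[33,34)
i=34: fresh scan; Z[34]=0
i=35: fresh scan; Z[35]=0
i=36: fresh scan; Z[36]=0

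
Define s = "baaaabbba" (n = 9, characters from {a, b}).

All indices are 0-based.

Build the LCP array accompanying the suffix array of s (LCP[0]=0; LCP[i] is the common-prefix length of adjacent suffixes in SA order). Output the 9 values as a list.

sorted suffixes:
  #0 SA[0]=8  'a'
  #1 SA[1]=1  'aaaabbba'
  #2 SA[2]=2  'aaabbba'
  #3 SA[3]=3  'aabbba'
  #4 SA[4]=4  'abbba'
  #5 SA[5]=7  'ba'
  #6 SA[6]=0  'baaaabbba'
  #7 SA[7]=6  'bba'
  #8 SA[8]=5  'bbba'

SA = [8, 1, 2, 3, 4, 7, 0, 6, 5]
i: (SA[i-1],SA[i]) lcp shared
  1: (8,1) 1 'a'
  2: (1,2) 3 'aaa'
  3: (2,3) 2 'aa'
  4: (3,4) 1 'a'
  5: (4,7) 0 ''
  6: (7,0) 2 'ba'
  7: (0,6) 1 'b'
  8: (6,5) 2 'bb'

[0, 1, 3, 2, 1, 0, 2, 1, 2]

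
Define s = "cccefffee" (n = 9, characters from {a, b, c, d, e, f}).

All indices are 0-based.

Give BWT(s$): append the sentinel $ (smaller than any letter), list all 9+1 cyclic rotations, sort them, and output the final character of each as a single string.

e$ccefcffe

rank  rotation    last
    0  $cccefffee  e
    1  cccefffee$  $
    2  ccefffee$c  c
    3  cefffee$cc  c
    4  e$cccefffe  e
    5  ee$cccefff  f
    6  efffee$ccc  c
    7  fee$ccceff  f
    8  ffee$cccef  f
    9  fffee$ccce  e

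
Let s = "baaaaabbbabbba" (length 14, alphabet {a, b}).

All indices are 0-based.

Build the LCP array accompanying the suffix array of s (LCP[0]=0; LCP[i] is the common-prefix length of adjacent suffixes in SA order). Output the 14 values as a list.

rank | idx | suffix
   0 |  13 | a
   1 |   1 | aaaaabbbabbba
   2 |   2 | aaaabbbabbba
   3 |   3 | aaabbbabbba
   4 |   4 | aabbbabbba
   5 |   9 | abbba
   6 |   5 | abbbabbba
   7 |  12 | ba
   8 |   0 | baaaaabbbabbba
   9 |   8 | babbba
  10 |  11 | bba
  11 |   7 | bbabbba
  12 |  10 | bbba
  13 |   6 | bbbabbba

SA = [13, 1, 2, 3, 4, 9, 5, 12, 0, 8, 11, 7, 10, 6]
rank  pair      lcp
   1  s[13:],s[1:]  1  'a'
   2  s[1:],s[2:]  4  'aaaa'
   3  s[2:],s[3:]  3  'aaa'
   4  s[3:],s[4:]  2  'aa'
   5  s[4:],s[9:]  1  'a'
   6  s[9:],s[5:]  5  'abbba'
   7  s[5:],s[12:]  0  ''
   8  s[12:],s[0:]  2  'ba'
   9  s[0:],s[8:]  2  'ba'
  10  s[8:],s[11:]  1  'b'
  11  s[11:],s[7:]  3  'bba'
  12  s[7:],s[10:]  2  'bb'
  13  s[10:],s[6:]  4  'bbba'

[0, 1, 4, 3, 2, 1, 5, 0, 2, 2, 1, 3, 2, 4]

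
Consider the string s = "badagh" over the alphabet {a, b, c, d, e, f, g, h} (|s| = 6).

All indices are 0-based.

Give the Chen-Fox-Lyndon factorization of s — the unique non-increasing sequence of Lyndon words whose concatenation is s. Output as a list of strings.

emit factor 1: 'b' (i=0, period=1)
emit factor 2: 'adagh' (i=1, period=5)

["b", "adagh"]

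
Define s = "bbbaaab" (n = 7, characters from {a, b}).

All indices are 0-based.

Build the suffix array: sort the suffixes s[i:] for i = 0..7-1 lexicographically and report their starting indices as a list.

[3, 4, 5, 6, 2, 1, 0]

sorted suffixes:
  #0 SA[0]=3  'aaab'
  #1 SA[1]=4  'aab'
  #2 SA[2]=5  'ab'
  #3 SA[3]=6  'b'
  #4 SA[4]=2  'baaab'
  #5 SA[5]=1  'bbaaab'
  #6 SA[6]=0  'bbbaaab'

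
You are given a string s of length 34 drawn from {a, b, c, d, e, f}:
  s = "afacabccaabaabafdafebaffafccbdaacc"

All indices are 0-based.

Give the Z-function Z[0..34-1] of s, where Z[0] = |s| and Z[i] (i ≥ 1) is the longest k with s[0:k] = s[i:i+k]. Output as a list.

Z[0]=34
i=1: i≥r, start 0; Z[1]=0
i=2: i≥r, start 0; Z[2]=1 scan→box=[2,3)
i=3: i≥r, start 0; Z[3]=0
i=4: i≥r, start 0; Z[4]=1 scan→box=[4,5)
i=5: i≥r, start 0; Z[5]=0
i=6: i≥r, start 0; Z[6]=0
i=7: i≥r, start 0; Z[7]=0
i=8: i≥r, start 0; Z[8]=1 scan→box=[8,9)
i=9: i≥r, start 0; Z[9]=1 scan→box=[9,10)
i=10: i≥r, start 0; Z[10]=0
i=11: i≥r, start 0; Z[11]=1 scan→box=[11,12)
i=12: i≥r, start 0; Z[12]=1 scan→box=[12,13)
i=13: i≥r, start 0; Z[13]=0
i=14: i≥r, start 0; Z[14]=2 scan→box=[14,16)
i=15: min(r-i=1, Z[1]=0)=0; Z[15]=0
i=16: i≥r, start 0; Z[16]=0
i=17: i≥r, start 0; Z[17]=2 scan→box=[17,19)
i=18: min(r-i=1, Z[1]=0)=0; Z[18]=0
i=19: i≥r, start 0; Z[19]=0
i=20: i≥r, start 0; Z[20]=0
i=21: i≥r, start 0; Z[21]=2 scan→box=[21,23)
i=22: min(r-i=1, Z[1]=0)=0; Z[22]=0
i=23: i≥r, start 0; Z[23]=0
i=24: i≥r, start 0; Z[24]=2 scan→box=[24,26)
i=25: min(r-i=1, Z[1]=0)=0; Z[25]=0
i=26: i≥r, start 0; Z[26]=0
i=27: i≥r, start 0; Z[27]=0
i=28: i≥r, start 0; Z[28]=0
i=29: i≥r, start 0; Z[29]=0
i=30: i≥r, start 0; Z[30]=1 scan→box=[30,31)
i=31: i≥r, start 0; Z[31]=1 scan→box=[31,32)
i=32: i≥r, start 0; Z[32]=0
i=33: i≥r, start 0; Z[33]=0

[34, 0, 1, 0, 1, 0, 0, 0, 1, 1, 0, 1, 1, 0, 2, 0, 0, 2, 0, 0, 0, 2, 0, 0, 2, 0, 0, 0, 0, 0, 1, 1, 0, 0]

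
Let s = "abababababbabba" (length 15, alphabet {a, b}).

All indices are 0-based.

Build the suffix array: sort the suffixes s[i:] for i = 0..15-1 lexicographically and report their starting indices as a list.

[14, 0, 2, 4, 6, 11, 8, 13, 1, 3, 5, 10, 7, 12, 9]

rank | idx | suffix
   0 |  14 | a
   1 |   0 | abababababbabba
   2 |   2 | ababababbabba
   3 |   4 | abababbabba
   4 |   6 | ababbabba
   5 |  11 | abba
   6 |   8 | abbabba
   7 |  13 | ba
   8 |   1 | bababababbabba
   9 |   3 | babababbabba
  10 |   5 | bababbabba
  11 |  10 | babba
  12 |   7 | babbabba
  13 |  12 | bba
  14 |   9 | bbabba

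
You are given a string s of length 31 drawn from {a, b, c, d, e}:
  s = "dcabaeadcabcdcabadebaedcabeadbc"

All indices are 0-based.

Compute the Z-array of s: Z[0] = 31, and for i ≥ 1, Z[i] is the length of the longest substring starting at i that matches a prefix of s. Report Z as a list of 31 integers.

[31, 0, 0, 0, 0, 0, 0, 4, 0, 0, 0, 0, 5, 0, 0, 0, 0, 1, 0, 0, 0, 0, 4, 0, 0, 0, 0, 0, 1, 0, 0]

Z[0]=31
i=1: outside box; Z[1]=0
i=2: outside box; Z[2]=0
i=3: outside box; Z[3]=0
i=4: outside box; Z[4]=0
i=5: outside box; Z[5]=0
i=6: outside box; Z[6]=0
i=7: outside box; Z[7]=4 scan→box=[7,11)
i=8: min(r-i=3, Z[1]=0)=0; Z[8]=0
i=9: min(r-i=2, Z[2]=0)=0; Z[9]=0
i=10: min(r-i=1, Z[3]=0)=0; Z[10]=0
i=11: outside box; Z[11]=0
i=12: outside box; Z[12]=5 scan→box=[12,17)
i=13: min(r-i=4, Z[1]=0)=0; Z[13]=0
i=14: min(r-i=3, Z[2]=0)=0; Z[14]=0
i=15: min(r-i=2, Z[3]=0)=0; Z[15]=0
i=16: min(r-i=1, Z[4]=0)=0; Z[16]=0
i=17: outside box; Z[17]=1 scan→box=[17,18)
i=18: outside box; Z[18]=0
i=19: outside box; Z[19]=0
i=20: outside box; Z[20]=0
i=21: outside box; Z[21]=0
i=22: outside box; Z[22]=4 scan→box=[22,26)
i=23: min(r-i=3, Z[1]=0)=0; Z[23]=0
i=24: min(r-i=2, Z[2]=0)=0; Z[24]=0
i=25: min(r-i=1, Z[3]=0)=0; Z[25]=0
i=26: outside box; Z[26]=0
i=27: outside box; Z[27]=0
i=28: outside box; Z[28]=1 scan→box=[28,29)
i=29: outside box; Z[29]=0
i=30: outside box; Z[30]=0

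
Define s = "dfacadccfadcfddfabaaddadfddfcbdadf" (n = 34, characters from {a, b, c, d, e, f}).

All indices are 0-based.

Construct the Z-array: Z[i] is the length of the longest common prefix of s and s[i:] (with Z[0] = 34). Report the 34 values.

Z[0]=34
i=1: fresh scan; Z[1]=0
i=2: fresh scan; Z[2]=0
i=3: fresh scan; Z[3]=0
i=4: fresh scan; Z[4]=0
i=5: fresh scan; Z[5]=1 grow→box=[5,6)
i=6: fresh scan; Z[6]=0
i=7: fresh scan; Z[7]=0
i=8: fresh scan; Z[8]=0
i=9: fresh scan; Z[9]=0
i=10: fresh scan; Z[10]=1 grow→box=[10,11)
i=11: fresh scan; Z[11]=0
i=12: fresh scan; Z[12]=0
i=13: fresh scan; Z[13]=1 grow→box=[13,14)
i=14: fresh scan; Z[14]=3 grow→box=[14,17)
i=15: min(r-i=2, Z[1]=0)=0; Z[15]=0
i=16: min(r-i=1, Z[2]=0)=0; Z[16]=0
i=17: fresh scan; Z[17]=0
i=18: fresh scan; Z[18]=0
i=19: fresh scan; Z[19]=0
i=20: fresh scan; Z[20]=1 grow→box=[20,21)
i=21: fresh scan; Z[21]=1 grow→box=[21,22)
i=22: fresh scan; Z[22]=0
i=23: fresh scan; Z[23]=2 grow→box=[23,25)
i=24: min(r-i=1, Z[1]=0)=0; Z[24]=0
i=25: fresh scan; Z[25]=1 grow→box=[25,26)
i=26: fresh scan; Z[26]=2 grow→box=[26,28)
i=27: min(r-i=1, Z[1]=0)=0; Z[27]=0
i=28: fresh scan; Z[28]=0
i=29: fresh scan; Z[29]=0
i=30: fresh scan; Z[30]=1 grow→box=[30,31)
i=31: fresh scan; Z[31]=0
i=32: fresh scan; Z[32]=2 grow→box=[32,34)
i=33: min(r-i=1, Z[1]=0)=0; Z[33]=0

[34, 0, 0, 0, 0, 1, 0, 0, 0, 0, 1, 0, 0, 1, 3, 0, 0, 0, 0, 0, 1, 1, 0, 2, 0, 1, 2, 0, 0, 0, 1, 0, 2, 0]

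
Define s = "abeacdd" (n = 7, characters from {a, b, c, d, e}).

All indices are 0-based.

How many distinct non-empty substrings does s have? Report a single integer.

26

rank→(start, suffix):
  0 → (0, 'abeacdd')
  1 → (3, 'acdd')
  2 → (1, 'beacdd')
  3 → (4, 'cdd')
  4 → (6, 'd')
  5 → (5, 'dd')
  6 → (2, 'eacdd')

SA = [0, 3, 1, 4, 6, 5, 2]
rank  pair      lcp
   1  s[0:],s[3:]  1  'a'
   2  s[3:],s[1:]  0  ''
   3  s[1:],s[4:]  0  ''
   4  s[4:],s[6:]  0  ''
   5  s[6:],s[5:]  1  'd'
   6  s[5:],s[2:]  0  ''

n(n+1)/2 = 7·8/2 = 28
Σ LCP = 0 + 1 + 0 + 0 + 0 + 1 + 0 = 2
distinct = 28 − 2 = 26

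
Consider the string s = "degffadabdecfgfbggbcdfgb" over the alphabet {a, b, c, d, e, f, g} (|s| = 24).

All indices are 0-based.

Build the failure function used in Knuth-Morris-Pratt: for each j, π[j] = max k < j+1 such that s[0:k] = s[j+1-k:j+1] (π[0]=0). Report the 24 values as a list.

[0, 0, 0, 0, 0, 0, 1, 0, 0, 1, 2, 0, 0, 0, 0, 0, 0, 0, 0, 0, 1, 0, 0, 0]

π[0] = 0
j=1 s[j]='e': π[1]=0 (border '')
j=2 s[j]='g': π[2]=0 (border '')
j=3 s[j]='f': π[3]=0 (border '')
j=4 s[j]='f': π[4]=0 (border '')
j=5 s[j]='a': π[5]=0 (border '')
j=6 s[j]='d': π[6]=1 (border 'd')
j=7 s[j]='a': k: 1→0; π[7]=0 (border '')
j=8 s[j]='b': π[8]=0 (border '')
j=9 s[j]='d': π[9]=1 (border 'd')
j=10 s[j]='e': π[10]=2 (border 'de')
j=11 s[j]='c': k: 2→0; π[11]=0 (border '')
j=12 s[j]='f': π[12]=0 (border '')
j=13 s[j]='g': π[13]=0 (border '')
j=14 s[j]='f': π[14]=0 (border '')
j=15 s[j]='b': π[15]=0 (border '')
j=16 s[j]='g': π[16]=0 (border '')
j=17 s[j]='g': π[17]=0 (border '')
j=18 s[j]='b': π[18]=0 (border '')
j=19 s[j]='c': π[19]=0 (border '')
j=20 s[j]='d': π[20]=1 (border 'd')
j=21 s[j]='f': k: 1→0; π[21]=0 (border '')
j=22 s[j]='g': π[22]=0 (border '')
j=23 s[j]='b': π[23]=0 (border '')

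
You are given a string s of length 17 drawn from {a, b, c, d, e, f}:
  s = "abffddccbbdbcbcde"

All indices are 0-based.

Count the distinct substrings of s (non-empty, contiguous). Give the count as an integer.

140

rank | idx | suffix
   0 |   0 | abffddccbbdbcbcde
   1 |   8 | bbdbcbcde
   2 |  11 | bcbcde
   3 |  13 | bcde
   4 |   9 | bdbcbcde
   5 |   1 | bffddccbbdbcbcde
   6 |   7 | cbbdbcbcde
   7 |  12 | cbcde
   8 |   6 | ccbbdbcbcde
   9 |  14 | cde
  10 |  10 | dbcbcde
  11 |   5 | dccbbdbcbcde
  12 |   4 | ddccbbdbcbcde
  13 |  15 | de
  14 |  16 | e
  15 |   3 | fddccbbdbcbcde
  16 |   2 | ffddccbbdbcbcde

SA = [0, 8, 11, 13, 9, 1, 7, 12, 6, 14, 10, 5, 4, 15, 16, 3, 2]
i: (SA[i-1],SA[i]) lcp shared
  1: (0,8) 0 ''
  2: (8,11) 1 'b'
  3: (11,13) 2 'bc'
  4: (13,9) 1 'b'
  5: (9,1) 1 'b'
  6: (1,7) 0 ''
  7: (7,12) 2 'cb'
  8: (12,6) 1 'c'
  9: (6,14) 1 'c'
  10: (14,10) 0 ''
  11: (10,5) 1 'd'
  12: (5,4) 1 'd'
  13: (4,15) 1 'd'
  14: (15,16) 0 ''
  15: (16,3) 0 ''
  16: (3,2) 1 'f'

n(n+1)/2 = 17·18/2 = 153
Σ LCP = 0 + 0 + 1 + 2 + 1 + 1 + 0 + 2 + 1 + 1 + 0 + 1 + 1 + 1 + 0 + 0 + 1 = 13
distinct = 153 − 13 = 140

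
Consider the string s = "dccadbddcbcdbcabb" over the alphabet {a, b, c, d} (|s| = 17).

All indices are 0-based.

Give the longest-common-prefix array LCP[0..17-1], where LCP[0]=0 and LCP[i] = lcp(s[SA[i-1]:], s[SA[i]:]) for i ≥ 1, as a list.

rank→(start, suffix):
  0 → (14, 'abb')
  1 → (3, 'adbddcbcdbcabb')
  2 → (16, 'b')
  3 → (15, 'bb')
  4 → (12, 'bcabb')
  5 → (9, 'bcdbcabb')
  6 → (5, 'bddcbcdbcabb')
  7 → (13, 'cabb')
  8 → (2, 'cadbddcbcdbcabb')
  9 → (8, 'cbcdbcabb')
  10 → (1, 'ccadbddcbcdbcabb')
  11 → (10, 'cdbcabb')
  12 → (11, 'dbcabb')
  13 → (4, 'dbddcbcdbcabb')
  14 → (7, 'dcbcdbcabb')
  15 → (0, 'dccadbddcbcdbcabb')
  16 → (6, 'ddcbcdbcabb')

SA = [14, 3, 16, 15, 12, 9, 5, 13, 2, 8, 1, 10, 11, 4, 7, 0, 6]
rank  pair      lcp
   1  s[14:],s[3:]  1  'a'
   2  s[3:],s[16:]  0  ''
   3  s[16:],s[15:]  1  'b'
   4  s[15:],s[12:]  1  'b'
   5  s[12:],s[9:]  2  'bc'
   6  s[9:],s[5:]  1  'b'
   7  s[5:],s[13:]  0  ''
   8  s[13:],s[2:]  2  'ca'
   9  s[2:],s[8:]  1  'c'
  10  s[8:],s[1:]  1  'c'
  11  s[1:],s[10:]  1  'c'
  12  s[10:],s[11:]  0  ''
  13  s[11:],s[4:]  2  'db'
  14  s[4:],s[7:]  1  'd'
  15  s[7:],s[0:]  2  'dc'
  16  s[0:],s[6:]  1  'd'

[0, 1, 0, 1, 1, 2, 1, 0, 2, 1, 1, 1, 0, 2, 1, 2, 1]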